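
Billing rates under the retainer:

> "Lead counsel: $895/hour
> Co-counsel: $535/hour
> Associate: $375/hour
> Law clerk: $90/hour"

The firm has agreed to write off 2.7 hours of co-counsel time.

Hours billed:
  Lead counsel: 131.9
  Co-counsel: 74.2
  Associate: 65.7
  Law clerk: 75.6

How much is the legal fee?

$187,744.50

Lead counsel: 131.9 × $895 = $118,050.50
Co-counsel: 74.2 × $535 = $39,697.00
Associate: 65.7 × $375 = $24,637.50
Law clerk: 75.6 × $90 = $6,804.00
Subtotal: $189,189.00
Write-off: 2.7 × $535 = $1,444.50
Total: $189,189.00 − $1,444.50 = $187,744.50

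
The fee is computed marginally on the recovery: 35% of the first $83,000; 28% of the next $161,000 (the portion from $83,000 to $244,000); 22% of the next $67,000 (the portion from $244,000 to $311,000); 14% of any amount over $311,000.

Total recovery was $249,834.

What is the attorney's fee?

First $83,000 at 35% = $29,050.00
Next $161,000 at 28% = $45,080.00
Remaining $5,834 at 22% = $1,283.48
Fee: $29,050.00 + $45,080.00 + $1,283.48 = $75,413.48

$75,413.48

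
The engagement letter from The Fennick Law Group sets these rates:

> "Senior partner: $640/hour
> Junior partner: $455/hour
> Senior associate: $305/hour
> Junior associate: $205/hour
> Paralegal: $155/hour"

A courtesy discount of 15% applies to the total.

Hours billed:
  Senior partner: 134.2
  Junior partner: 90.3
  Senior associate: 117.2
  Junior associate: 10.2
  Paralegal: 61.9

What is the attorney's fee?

Senior partner: 134.2 × $640 = $85,888.00
Junior partner: 90.3 × $455 = $41,086.50
Senior associate: 117.2 × $305 = $35,746.00
Junior associate: 10.2 × $205 = $2,091.00
Paralegal: 61.9 × $155 = $9,594.50
Subtotal: $174,406.00
Less 15% discount: −$26,160.90
Total: $174,406.00 − $26,160.90 = $148,245.10

$148,245.10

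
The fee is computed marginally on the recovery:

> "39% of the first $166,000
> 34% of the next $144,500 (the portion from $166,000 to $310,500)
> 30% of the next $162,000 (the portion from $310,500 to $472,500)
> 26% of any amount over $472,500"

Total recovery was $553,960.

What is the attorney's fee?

$183,649.60

First $166,000 at 39% = $64,740.00
Next $144,500 at 34% = $49,130.00
Next $162,000 at 30% = $48,600.00
Remaining $81,460 at 26% = $21,179.60
Fee: $64,740.00 + $49,130.00 + $48,600.00 + $21,179.60 = $183,649.60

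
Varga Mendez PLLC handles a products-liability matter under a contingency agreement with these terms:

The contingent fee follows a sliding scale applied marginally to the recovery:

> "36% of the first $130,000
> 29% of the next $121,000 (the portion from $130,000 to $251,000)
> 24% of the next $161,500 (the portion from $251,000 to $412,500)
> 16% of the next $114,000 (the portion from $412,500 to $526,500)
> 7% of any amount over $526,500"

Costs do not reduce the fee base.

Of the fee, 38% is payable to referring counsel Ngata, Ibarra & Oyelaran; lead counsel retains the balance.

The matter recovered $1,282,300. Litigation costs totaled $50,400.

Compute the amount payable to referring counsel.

Fee base is the gross recovery, $1,282,300; costs are reimbursed separately.
First $130,000 at 36% = $46,800.00
Next $121,000 at 29% = $35,090.00
Next $161,500 at 24% = $38,760.00
Next $114,000 at 16% = $18,240.00
Remaining $755,800 at 7% = $52,906.00
Fee: $46,800.00 + $35,090.00 + $38,760.00 + $18,240.00 + $52,906.00 = $191,796.00
Referral share: 38% of $191,796.00 = $72,882.48; lead counsel retains $191,796.00 − $72,882.48 = $118,913.52.

$72,882.48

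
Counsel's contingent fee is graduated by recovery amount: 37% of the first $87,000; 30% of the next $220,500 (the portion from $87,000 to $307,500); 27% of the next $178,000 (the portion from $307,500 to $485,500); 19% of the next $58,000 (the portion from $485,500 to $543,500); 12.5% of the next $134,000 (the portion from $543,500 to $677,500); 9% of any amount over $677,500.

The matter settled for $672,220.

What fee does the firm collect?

First $87,000 at 37% = $32,190.00
Next $220,500 at 30% = $66,150.00
Next $178,000 at 27% = $48,060.00
Next $58,000 at 19% = $11,020.00
Remaining $128,720 at 12.5% = $16,090.00
Fee: $32,190.00 + $66,150.00 + $48,060.00 + $11,020.00 + $16,090.00 = $173,510.00

$173,510.00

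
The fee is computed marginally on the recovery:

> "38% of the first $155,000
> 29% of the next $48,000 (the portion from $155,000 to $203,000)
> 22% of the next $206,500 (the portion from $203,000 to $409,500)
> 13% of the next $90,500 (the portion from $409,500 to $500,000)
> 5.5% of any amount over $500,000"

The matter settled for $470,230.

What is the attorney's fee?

$126,144.90

First $155,000 at 38% = $58,900.00
Next $48,000 at 29% = $13,920.00
Next $206,500 at 22% = $45,430.00
Remaining $60,730 at 13% = $7,894.90
Fee: $58,900.00 + $13,920.00 + $45,430.00 + $7,894.90 = $126,144.90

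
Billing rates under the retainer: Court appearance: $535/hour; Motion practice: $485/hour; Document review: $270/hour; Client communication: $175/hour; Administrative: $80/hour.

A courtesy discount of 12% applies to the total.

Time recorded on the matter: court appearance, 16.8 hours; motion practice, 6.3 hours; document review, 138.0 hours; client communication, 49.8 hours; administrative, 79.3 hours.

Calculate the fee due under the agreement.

Court appearance: 16.8 × $535 = $8,988.00
Motion practice: 6.3 × $485 = $3,055.50
Document review: 138.0 × $270 = $37,260.00
Client communication: 49.8 × $175 = $8,715.00
Administrative: 79.3 × $80 = $6,344.00
Subtotal: $64,362.50
Less 12% discount: −$7,723.50
Total: $64,362.50 − $7,723.50 = $56,639.00

$56,639.00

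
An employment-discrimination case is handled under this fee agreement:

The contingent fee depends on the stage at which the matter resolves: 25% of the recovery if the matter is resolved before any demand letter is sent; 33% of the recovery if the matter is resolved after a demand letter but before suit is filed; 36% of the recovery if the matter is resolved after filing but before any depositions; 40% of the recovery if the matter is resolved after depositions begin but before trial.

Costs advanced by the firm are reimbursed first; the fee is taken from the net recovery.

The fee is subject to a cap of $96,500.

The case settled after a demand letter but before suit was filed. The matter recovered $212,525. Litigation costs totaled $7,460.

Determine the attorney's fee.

Fee base (net of costs): $212,525 − $7,460 = $205,065
The matter settled after a demand letter but before suit was filed, so the 33% rate applies.
$205,065 × 33% = $67,671.45
$67,671.45 is under the $96,500 cap.

$67,671.45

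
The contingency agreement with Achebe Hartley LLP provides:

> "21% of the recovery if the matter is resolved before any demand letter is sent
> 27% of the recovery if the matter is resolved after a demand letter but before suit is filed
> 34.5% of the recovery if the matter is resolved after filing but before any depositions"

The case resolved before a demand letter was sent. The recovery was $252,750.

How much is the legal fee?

The matter resolved before a demand letter was sent, so the 21% rate applies.
$252,750 × 21% = $53,077.50

$53,077.50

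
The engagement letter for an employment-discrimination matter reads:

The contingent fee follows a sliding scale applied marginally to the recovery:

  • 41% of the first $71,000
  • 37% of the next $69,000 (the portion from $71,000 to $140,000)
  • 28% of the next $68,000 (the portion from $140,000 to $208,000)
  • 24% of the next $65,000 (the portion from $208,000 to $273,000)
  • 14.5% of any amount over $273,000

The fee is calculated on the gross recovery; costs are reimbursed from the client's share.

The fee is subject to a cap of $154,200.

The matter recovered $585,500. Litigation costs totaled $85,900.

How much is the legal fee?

Fee base is the gross recovery, $585,500; costs are reimbursed separately.
First $71,000 at 41% = $29,110.00
Next $69,000 at 37% = $25,530.00
Next $68,000 at 28% = $19,040.00
Next $65,000 at 24% = $15,600.00
Remaining $312,500 at 14.5% = $45,312.50
Fee: $29,110.00 + $25,530.00 + $19,040.00 + $15,600.00 + $45,312.50 = $134,592.50
$134,592.50 is under the $154,200 cap.

$134,592.50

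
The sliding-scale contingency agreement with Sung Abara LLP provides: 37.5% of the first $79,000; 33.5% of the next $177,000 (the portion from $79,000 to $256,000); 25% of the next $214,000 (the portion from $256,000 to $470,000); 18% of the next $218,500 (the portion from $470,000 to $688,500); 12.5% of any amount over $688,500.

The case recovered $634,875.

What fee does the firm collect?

First $79,000 at 37.5% = $29,625.00
Next $177,000 at 33.5% = $59,295.00
Next $214,000 at 25% = $53,500.00
Remaining $164,875 at 18% = $29,677.50
Fee: $29,625.00 + $59,295.00 + $53,500.00 + $29,677.50 = $172,097.50

$172,097.50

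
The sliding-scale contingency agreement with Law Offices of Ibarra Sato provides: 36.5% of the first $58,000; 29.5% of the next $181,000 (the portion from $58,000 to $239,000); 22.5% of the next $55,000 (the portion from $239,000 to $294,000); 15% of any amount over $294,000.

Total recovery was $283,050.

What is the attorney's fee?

First $58,000 at 36.5% = $21,170.00
Next $181,000 at 29.5% = $53,395.00
Remaining $44,050 at 22.5% = $9,911.25
Fee: $21,170.00 + $53,395.00 + $9,911.25 = $84,476.25

$84,476.25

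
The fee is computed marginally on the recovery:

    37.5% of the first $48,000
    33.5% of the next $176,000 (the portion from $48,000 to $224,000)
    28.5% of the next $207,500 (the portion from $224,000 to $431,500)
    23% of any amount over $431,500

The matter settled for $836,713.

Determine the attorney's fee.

$229,296.49

First $48,000 at 37.5% = $18,000.00
Next $176,000 at 33.5% = $58,960.00
Next $207,500 at 28.5% = $59,137.50
Remaining $405,213 at 23% = $93,198.99
Fee: $18,000.00 + $58,960.00 + $59,137.50 + $93,198.99 = $229,296.49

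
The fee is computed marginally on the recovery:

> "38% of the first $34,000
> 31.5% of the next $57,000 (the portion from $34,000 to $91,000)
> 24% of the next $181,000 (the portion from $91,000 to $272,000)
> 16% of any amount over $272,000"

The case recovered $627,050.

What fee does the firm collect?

First $34,000 at 38% = $12,920.00
Next $57,000 at 31.5% = $17,955.00
Next $181,000 at 24% = $43,440.00
Remaining $355,050 at 16% = $56,808.00
Fee: $12,920.00 + $17,955.00 + $43,440.00 + $56,808.00 = $131,123.00

$131,123.00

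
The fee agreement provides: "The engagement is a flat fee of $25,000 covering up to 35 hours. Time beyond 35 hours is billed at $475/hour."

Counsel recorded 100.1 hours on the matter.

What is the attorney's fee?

$55,922.50

Flat fee: $25,000.00
Excess hours: 100.1 − 35 = 65.1
Overrun: 65.1 × $475 = $30,922.50
Total: $25,000.00 + $30,922.50 = $55,922.50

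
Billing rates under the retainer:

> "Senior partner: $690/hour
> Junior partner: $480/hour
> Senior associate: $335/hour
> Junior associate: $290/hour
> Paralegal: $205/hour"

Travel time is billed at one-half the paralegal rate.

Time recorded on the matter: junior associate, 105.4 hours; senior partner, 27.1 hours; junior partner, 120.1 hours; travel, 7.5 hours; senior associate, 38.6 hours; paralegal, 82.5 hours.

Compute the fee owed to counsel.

Senior partner: 27.1 × $690 = $18,699.00
Junior partner: 120.1 × $480 = $57,648.00
Senior associate: 38.6 × $335 = $12,931.00
Junior associate: 105.4 × $290 = $30,566.00
Paralegal: 82.5 × $205 = $16,912.50
Subtotal: $18,699.00 + $57,648.00 + $12,931.00 + $30,566.00 + $16,912.50 = $136,756.50
Travel: 7.5 × ($205 ÷ 2) = 7.5 × $102.50 = $768.75
Total: $136,756.50 + $768.75 = $137,525.25

$137,525.25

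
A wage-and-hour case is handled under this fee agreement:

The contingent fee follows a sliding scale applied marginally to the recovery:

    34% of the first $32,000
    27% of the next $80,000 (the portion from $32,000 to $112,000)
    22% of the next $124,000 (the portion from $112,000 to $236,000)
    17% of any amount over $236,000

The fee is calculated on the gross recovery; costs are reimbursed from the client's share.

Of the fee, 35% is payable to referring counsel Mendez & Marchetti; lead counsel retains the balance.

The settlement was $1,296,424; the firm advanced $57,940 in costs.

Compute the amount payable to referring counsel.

Fee base is the gross recovery, $1,296,424; costs are reimbursed separately.
First $32,000 at 34% = $10,880.00
Next $80,000 at 27% = $21,600.00
Next $124,000 at 22% = $27,280.00
Remaining $1,060,424 at 17% = $180,272.08
Fee: $10,880.00 + $21,600.00 + $27,280.00 + $180,272.08 = $240,032.08
Referral share: 35% of $240,032.08 = $84,011.23; lead counsel retains $240,032.08 − $84,011.23 = $156,020.85.

$84,011.23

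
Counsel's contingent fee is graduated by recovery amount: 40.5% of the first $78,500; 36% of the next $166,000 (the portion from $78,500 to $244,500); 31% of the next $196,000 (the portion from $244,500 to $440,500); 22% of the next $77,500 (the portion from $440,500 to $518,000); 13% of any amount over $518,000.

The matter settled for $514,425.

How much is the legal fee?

First $78,500 at 40.5% = $31,792.50
Next $166,000 at 36% = $59,760.00
Next $196,000 at 31% = $60,760.00
Remaining $73,925 at 22% = $16,263.50
Fee: $31,792.50 + $59,760.00 + $60,760.00 + $16,263.50 = $168,576.00

$168,576.00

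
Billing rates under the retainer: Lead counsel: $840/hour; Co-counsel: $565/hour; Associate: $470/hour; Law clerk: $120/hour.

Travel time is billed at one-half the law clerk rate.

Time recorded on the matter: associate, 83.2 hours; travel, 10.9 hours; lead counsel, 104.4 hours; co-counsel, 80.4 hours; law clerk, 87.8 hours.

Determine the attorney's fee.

Lead counsel: 104.4 × $840 = $87,696.00
Co-counsel: 80.4 × $565 = $45,426.00
Associate: 83.2 × $470 = $39,104.00
Law clerk: 87.8 × $120 = $10,536.00
Subtotal: $87,696.00 + $45,426.00 + $39,104.00 + $10,536.00 = $182,762.00
Travel: 10.9 × ($120 ÷ 2) = 10.9 × $60.00 = $654.00
Total: $182,762.00 + $654.00 = $183,416.00

$183,416.00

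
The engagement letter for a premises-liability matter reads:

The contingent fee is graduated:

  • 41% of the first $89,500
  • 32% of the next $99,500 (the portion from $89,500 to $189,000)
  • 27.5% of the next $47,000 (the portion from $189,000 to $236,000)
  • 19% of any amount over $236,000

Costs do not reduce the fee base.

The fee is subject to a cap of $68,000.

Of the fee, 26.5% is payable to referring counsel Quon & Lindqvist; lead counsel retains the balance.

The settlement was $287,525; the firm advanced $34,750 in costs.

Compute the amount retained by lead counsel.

$49,980.00

Fee base is the gross recovery, $287,525; costs are reimbursed separately.
First $89,500 at 41% = $36,695.00
Next $99,500 at 32% = $31,840.00
Next $47,000 at 27.5% = $12,925.00
Remaining $51,525 at 19% = $9,789.75
Fee: $36,695.00 + $31,840.00 + $12,925.00 + $9,789.75 = $91,249.75
$91,249.75 exceeds the $68,000 cap, so the fee is capped at $68,000.00.
Referral share: 26.5% of $68,000.00 = $18,020.00; lead counsel retains $68,000.00 − $18,020.00 = $49,980.00.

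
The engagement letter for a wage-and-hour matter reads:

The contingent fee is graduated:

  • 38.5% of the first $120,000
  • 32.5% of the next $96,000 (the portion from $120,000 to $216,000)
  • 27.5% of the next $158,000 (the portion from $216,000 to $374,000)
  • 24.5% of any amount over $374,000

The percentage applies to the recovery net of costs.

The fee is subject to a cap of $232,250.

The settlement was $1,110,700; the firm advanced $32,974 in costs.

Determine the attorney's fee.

$232,250.00

Fee base (net of costs): $1,110,700 − $32,974 = $1,077,726
First $120,000 at 38.5% = $46,200.00
Next $96,000 at 32.5% = $31,200.00
Next $158,000 at 27.5% = $43,450.00
Remaining $703,726 at 24.5% = $172,412.87
Fee: $46,200.00 + $31,200.00 + $43,450.00 + $172,412.87 = $293,262.87
$293,262.87 exceeds the $232,250 cap, so the fee is capped at $232,250.00.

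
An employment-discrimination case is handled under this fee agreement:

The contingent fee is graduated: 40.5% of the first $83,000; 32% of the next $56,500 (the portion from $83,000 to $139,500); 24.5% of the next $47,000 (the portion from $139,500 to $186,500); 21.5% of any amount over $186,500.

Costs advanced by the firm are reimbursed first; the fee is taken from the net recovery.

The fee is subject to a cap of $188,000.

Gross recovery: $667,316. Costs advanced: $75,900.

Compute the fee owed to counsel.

Fee base (net of costs): $667,316 − $75,900 = $591,416
First $83,000 at 40.5% = $33,615.00
Next $56,500 at 32% = $18,080.00
Next $47,000 at 24.5% = $11,515.00
Remaining $404,916 at 21.5% = $87,056.94
Fee: $33,615.00 + $18,080.00 + $11,515.00 + $87,056.94 = $150,266.94
$150,266.94 is under the $188,000 cap.

$150,266.94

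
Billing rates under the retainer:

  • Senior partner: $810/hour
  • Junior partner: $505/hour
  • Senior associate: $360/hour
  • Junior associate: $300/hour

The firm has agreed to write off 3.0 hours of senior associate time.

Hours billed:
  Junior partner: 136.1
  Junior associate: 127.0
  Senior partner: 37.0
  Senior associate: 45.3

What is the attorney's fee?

Senior partner: 37.0 × $810 = $29,970.00
Junior partner: 136.1 × $505 = $68,730.50
Senior associate: 45.3 × $360 = $16,308.00
Junior associate: 127.0 × $300 = $38,100.00
Subtotal: $153,108.50
Write-off: 3.0 × $360 = $1,080.00
Total: $153,108.50 − $1,080.00 = $152,028.50

$152,028.50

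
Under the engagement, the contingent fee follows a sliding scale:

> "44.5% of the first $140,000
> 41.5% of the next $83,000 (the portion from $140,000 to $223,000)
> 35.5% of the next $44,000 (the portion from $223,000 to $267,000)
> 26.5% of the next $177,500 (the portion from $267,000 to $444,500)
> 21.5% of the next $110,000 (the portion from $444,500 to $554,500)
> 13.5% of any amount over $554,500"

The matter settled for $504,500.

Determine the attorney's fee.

First $140,000 at 44.5% = $62,300.00
Next $83,000 at 41.5% = $34,445.00
Next $44,000 at 35.5% = $15,620.00
Next $177,500 at 26.5% = $47,037.50
Remaining $60,000 at 21.5% = $12,900.00
Fee: $62,300.00 + $34,445.00 + $15,620.00 + $47,037.50 + $12,900.00 = $172,302.50

$172,302.50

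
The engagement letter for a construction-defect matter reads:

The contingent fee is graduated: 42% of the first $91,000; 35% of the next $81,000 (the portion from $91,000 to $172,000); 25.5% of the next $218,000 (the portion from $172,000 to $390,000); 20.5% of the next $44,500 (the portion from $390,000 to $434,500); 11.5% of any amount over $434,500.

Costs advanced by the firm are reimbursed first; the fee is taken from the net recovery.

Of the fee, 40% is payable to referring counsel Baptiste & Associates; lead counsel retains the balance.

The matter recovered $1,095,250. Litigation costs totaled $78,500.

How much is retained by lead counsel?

$118,944.75

Fee base (net of costs): $1,095,250 − $78,500 = $1,016,750
First $91,000 at 42% = $38,220.00
Next $81,000 at 35% = $28,350.00
Next $218,000 at 25.5% = $55,590.00
Next $44,500 at 20.5% = $9,122.50
Remaining $582,250 at 11.5% = $66,958.75
Fee: $38,220.00 + $28,350.00 + $55,590.00 + $9,122.50 + $66,958.75 = $198,241.25
Referral share: 40% of $198,241.25 = $79,296.50; lead counsel retains $198,241.25 − $79,296.50 = $118,944.75.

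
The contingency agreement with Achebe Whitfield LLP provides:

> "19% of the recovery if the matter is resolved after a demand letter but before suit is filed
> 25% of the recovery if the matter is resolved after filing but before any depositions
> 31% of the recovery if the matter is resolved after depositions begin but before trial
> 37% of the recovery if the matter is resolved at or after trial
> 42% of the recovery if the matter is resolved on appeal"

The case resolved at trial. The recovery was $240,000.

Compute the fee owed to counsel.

$88,800.00

The matter resolved at trial, so the 37% rate applies.
$240,000 × 37% = $88,800.00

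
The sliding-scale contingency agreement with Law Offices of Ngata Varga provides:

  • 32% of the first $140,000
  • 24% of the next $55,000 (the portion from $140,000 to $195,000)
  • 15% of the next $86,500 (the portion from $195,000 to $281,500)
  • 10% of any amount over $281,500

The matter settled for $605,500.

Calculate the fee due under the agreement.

$103,375.00

First $140,000 at 32% = $44,800.00
Next $55,000 at 24% = $13,200.00
Next $86,500 at 15% = $12,975.00
Remaining $324,000 at 10% = $32,400.00
Fee: $44,800.00 + $13,200.00 + $12,975.00 + $32,400.00 = $103,375.00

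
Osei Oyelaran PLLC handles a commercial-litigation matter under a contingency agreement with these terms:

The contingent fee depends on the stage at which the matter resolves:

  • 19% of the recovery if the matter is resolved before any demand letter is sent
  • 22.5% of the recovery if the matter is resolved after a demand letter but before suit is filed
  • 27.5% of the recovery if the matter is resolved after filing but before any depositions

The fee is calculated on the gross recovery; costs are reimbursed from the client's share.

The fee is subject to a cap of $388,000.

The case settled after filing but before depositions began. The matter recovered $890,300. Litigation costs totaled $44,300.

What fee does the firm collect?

Fee base is the gross recovery, $890,300; costs are reimbursed separately.
The matter settled after filing but before depositions began, so the 27.5% rate applies.
$890,300 × 27.5% = $244,832.50
$244,832.50 is under the $388,000 cap.

$244,832.50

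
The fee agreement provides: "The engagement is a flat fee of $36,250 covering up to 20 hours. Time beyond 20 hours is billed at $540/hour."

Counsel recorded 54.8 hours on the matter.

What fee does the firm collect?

Flat fee: $36,250.00
Excess hours: 54.8 − 20 = 34.8
Overrun: 34.8 × $540 = $18,792.00
Total: $36,250.00 + $18,792.00 = $55,042.00

$55,042.00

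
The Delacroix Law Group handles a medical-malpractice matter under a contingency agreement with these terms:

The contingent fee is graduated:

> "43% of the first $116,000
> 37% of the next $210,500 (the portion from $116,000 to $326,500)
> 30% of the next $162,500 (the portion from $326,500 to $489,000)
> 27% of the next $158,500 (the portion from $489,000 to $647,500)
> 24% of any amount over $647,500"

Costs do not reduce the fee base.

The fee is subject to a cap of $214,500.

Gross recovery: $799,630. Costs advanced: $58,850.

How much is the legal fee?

$214,500.00

Fee base is the gross recovery, $799,630; costs are reimbursed separately.
First $116,000 at 43% = $49,880.00
Next $210,500 at 37% = $77,885.00
Next $162,500 at 30% = $48,750.00
Next $158,500 at 27% = $42,795.00
Remaining $152,130 at 24% = $36,511.20
Fee: $49,880.00 + $77,885.00 + $48,750.00 + $42,795.00 + $36,511.20 = $255,821.20
$255,821.20 exceeds the $214,500 cap, so the fee is capped at $214,500.00.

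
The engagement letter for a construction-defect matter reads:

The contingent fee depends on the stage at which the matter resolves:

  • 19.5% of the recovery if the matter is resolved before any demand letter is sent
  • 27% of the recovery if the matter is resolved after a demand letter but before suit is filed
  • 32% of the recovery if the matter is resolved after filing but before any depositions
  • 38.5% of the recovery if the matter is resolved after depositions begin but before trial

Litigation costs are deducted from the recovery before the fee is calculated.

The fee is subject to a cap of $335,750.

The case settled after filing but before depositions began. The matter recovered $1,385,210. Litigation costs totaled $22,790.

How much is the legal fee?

Fee base (net of costs): $1,385,210 − $22,790 = $1,362,420
The matter settled after filing but before depositions began, so the 32% rate applies.
$1,362,420 × 32% = $435,974.40
$435,974.40 exceeds the $335,750 cap, so the fee is capped at $335,750.00.

$335,750.00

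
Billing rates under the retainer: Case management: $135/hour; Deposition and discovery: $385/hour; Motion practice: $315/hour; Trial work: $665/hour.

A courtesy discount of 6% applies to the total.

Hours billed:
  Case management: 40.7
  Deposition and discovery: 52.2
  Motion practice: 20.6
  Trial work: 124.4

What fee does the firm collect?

$107,918.11

Case management: 40.7 × $135 = $5,494.50
Deposition and discovery: 52.2 × $385 = $20,097.00
Motion practice: 20.6 × $315 = $6,489.00
Trial work: 124.4 × $665 = $82,726.00
Subtotal: $114,806.50
Less 6% discount: −$6,888.39
Total: $114,806.50 − $6,888.39 = $107,918.11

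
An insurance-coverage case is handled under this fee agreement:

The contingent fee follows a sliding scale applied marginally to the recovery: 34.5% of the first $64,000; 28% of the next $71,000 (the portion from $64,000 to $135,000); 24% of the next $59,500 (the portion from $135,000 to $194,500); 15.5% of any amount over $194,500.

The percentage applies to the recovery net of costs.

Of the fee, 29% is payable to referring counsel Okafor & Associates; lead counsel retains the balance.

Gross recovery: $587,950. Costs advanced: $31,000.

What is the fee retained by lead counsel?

Fee base (net of costs): $587,950 − $31,000 = $556,950
First $64,000 at 34.5% = $22,080.00
Next $71,000 at 28% = $19,880.00
Next $59,500 at 24% = $14,280.00
Remaining $362,450 at 15.5% = $56,179.75
Fee: $22,080.00 + $19,880.00 + $14,280.00 + $56,179.75 = $112,419.75
Referral share: 29% of $112,419.75 = $32,601.73; lead counsel retains $112,419.75 − $32,601.73 = $79,818.02.

$79,818.02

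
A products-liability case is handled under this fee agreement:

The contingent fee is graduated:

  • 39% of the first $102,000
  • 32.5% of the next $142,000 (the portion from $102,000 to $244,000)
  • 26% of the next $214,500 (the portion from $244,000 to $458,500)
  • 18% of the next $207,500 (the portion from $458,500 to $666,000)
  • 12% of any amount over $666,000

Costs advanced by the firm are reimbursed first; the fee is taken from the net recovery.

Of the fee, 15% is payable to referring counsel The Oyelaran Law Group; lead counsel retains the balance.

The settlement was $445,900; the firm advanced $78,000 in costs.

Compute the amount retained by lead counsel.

$100,422.40

Fee base (net of costs): $445,900 − $78,000 = $367,900
First $102,000 at 39% = $39,780.00
Next $142,000 at 32.5% = $46,150.00
Remaining $123,900 at 26% = $32,214.00
Fee: $39,780.00 + $46,150.00 + $32,214.00 = $118,144.00
Referral share: 15% of $118,144.00 = $17,721.60; lead counsel retains $118,144.00 − $17,721.60 = $100,422.40.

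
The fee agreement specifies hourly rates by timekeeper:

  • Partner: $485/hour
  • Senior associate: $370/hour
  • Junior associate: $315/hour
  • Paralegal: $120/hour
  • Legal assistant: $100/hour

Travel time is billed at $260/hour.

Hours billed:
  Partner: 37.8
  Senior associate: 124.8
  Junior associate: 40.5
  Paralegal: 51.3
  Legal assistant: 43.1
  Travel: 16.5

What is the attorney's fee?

$92,022.50

Partner: 37.8 × $485 = $18,333.00
Senior associate: 124.8 × $370 = $46,176.00
Junior associate: 40.5 × $315 = $12,757.50
Paralegal: 51.3 × $120 = $6,156.00
Legal assistant: 43.1 × $100 = $4,310.00
Subtotal: $18,333.00 + $46,176.00 + $12,757.50 + $6,156.00 + $4,310.00 = $87,732.50
Travel: 16.5 × $260 = $4,290.00
Total: $87,732.50 + $4,290.00 = $92,022.50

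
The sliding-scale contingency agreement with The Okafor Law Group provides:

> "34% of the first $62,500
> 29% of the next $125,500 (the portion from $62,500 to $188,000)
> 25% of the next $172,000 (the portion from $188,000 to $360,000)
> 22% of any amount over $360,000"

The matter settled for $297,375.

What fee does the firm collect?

First $62,500 at 34% = $21,250.00
Next $125,500 at 29% = $36,395.00
Remaining $109,375 at 25% = $27,343.75
Fee: $21,250.00 + $36,395.00 + $27,343.75 = $84,988.75

$84,988.75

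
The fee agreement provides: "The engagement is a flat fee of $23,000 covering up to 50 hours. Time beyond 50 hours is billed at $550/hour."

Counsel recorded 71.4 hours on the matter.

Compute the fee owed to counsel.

$34,770.00

Flat fee: $23,000.00
Excess hours: 71.4 − 50 = 21.4
Overrun: 21.4 × $550 = $11,770.00
Total: $23,000.00 + $11,770.00 = $34,770.00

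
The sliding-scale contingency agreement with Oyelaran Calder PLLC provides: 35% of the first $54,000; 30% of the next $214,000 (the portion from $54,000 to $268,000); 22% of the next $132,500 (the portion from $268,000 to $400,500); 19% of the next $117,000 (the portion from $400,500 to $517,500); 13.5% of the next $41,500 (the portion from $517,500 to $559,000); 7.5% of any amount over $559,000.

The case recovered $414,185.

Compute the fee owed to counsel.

$114,850.15

First $54,000 at 35% = $18,900.00
Next $214,000 at 30% = $64,200.00
Next $132,500 at 22% = $29,150.00
Remaining $13,685 at 19% = $2,600.15
Fee: $18,900.00 + $64,200.00 + $29,150.00 + $2,600.15 = $114,850.15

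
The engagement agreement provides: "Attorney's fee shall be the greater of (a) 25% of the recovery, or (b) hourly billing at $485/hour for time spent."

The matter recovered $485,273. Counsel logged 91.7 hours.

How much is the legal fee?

(a) 25% of $485,273 = $121,318.25
(b) 91.7 × $485 = $44,474.50
The greater is (a): $121,318.25.

$121,318.25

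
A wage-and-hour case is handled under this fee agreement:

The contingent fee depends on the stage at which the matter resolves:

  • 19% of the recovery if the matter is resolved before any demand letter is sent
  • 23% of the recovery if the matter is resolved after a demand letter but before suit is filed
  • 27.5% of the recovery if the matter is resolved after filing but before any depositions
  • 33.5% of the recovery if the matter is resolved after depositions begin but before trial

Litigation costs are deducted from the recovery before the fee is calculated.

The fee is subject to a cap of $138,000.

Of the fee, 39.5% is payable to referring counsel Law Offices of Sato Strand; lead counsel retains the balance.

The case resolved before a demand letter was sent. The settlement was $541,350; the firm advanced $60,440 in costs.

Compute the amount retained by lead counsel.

Fee base (net of costs): $541,350 − $60,440 = $480,910
The matter resolved before a demand letter was sent, so the 19% rate applies.
$480,910 × 19% = $91,372.90
$91,372.90 is under the $138,000 cap.
Referral share: 39.5% of $91,372.90 = $36,092.30; lead counsel retains $91,372.90 − $36,092.30 = $55,280.60.

$55,280.60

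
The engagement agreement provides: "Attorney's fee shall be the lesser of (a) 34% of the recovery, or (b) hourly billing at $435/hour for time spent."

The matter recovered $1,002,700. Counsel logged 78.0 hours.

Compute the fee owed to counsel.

(a) 34% of $1,002,700 = $340,918.00
(b) 78.0 × $435 = $33,930.00
The lesser is (b): $33,930.00.

$33,930.00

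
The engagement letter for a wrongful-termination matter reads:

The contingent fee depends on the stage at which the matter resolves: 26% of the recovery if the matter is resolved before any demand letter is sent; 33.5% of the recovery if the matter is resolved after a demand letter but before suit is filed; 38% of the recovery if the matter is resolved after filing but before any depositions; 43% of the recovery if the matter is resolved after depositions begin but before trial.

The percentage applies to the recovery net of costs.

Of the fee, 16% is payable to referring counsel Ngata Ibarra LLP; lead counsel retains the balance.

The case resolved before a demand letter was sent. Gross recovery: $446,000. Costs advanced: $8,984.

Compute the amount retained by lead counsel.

Fee base (net of costs): $446,000 − $8,984 = $437,016
The matter resolved before a demand letter was sent, so the 26% rate applies.
$437,016 × 26% = $113,624.16
Referral share: 16% of $113,624.16 = $18,179.87; lead counsel retains $113,624.16 − $18,179.87 = $95,444.29.

$95,444.29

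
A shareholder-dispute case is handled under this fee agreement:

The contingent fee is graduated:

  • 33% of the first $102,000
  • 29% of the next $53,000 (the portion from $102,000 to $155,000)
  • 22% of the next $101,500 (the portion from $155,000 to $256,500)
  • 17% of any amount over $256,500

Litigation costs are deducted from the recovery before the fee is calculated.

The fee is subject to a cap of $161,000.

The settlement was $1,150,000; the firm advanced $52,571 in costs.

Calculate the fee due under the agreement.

$161,000.00

Fee base (net of costs): $1,150,000 − $52,571 = $1,097,429
First $102,000 at 33% = $33,660.00
Next $53,000 at 29% = $15,370.00
Next $101,500 at 22% = $22,330.00
Remaining $840,929 at 17% = $142,957.93
Fee: $33,660.00 + $15,370.00 + $22,330.00 + $142,957.93 = $214,317.93
$214,317.93 exceeds the $161,000 cap, so the fee is capped at $161,000.00.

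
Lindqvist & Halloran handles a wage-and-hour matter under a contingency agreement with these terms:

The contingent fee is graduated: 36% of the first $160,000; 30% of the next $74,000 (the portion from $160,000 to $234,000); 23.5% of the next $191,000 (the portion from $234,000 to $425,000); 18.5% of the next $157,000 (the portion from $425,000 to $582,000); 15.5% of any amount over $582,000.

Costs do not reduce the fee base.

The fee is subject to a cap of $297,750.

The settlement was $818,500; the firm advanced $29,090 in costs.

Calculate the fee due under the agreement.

Fee base is the gross recovery, $818,500; costs are reimbursed separately.
First $160,000 at 36% = $57,600.00
Next $74,000 at 30% = $22,200.00
Next $191,000 at 23.5% = $44,885.00
Next $157,000 at 18.5% = $29,045.00
Remaining $236,500 at 15.5% = $36,657.50
Fee: $57,600.00 + $22,200.00 + $44,885.00 + $29,045.00 + $36,657.50 = $190,387.50
$190,387.50 is under the $297,750 cap.

$190,387.50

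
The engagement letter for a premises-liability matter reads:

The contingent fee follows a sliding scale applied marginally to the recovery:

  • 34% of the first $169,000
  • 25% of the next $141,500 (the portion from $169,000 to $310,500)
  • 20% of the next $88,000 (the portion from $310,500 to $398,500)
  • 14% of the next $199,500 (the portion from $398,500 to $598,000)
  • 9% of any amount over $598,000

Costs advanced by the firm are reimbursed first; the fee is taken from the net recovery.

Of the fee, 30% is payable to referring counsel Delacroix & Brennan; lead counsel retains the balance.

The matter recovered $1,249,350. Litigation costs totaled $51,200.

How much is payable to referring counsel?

Fee base (net of costs): $1,249,350 − $51,200 = $1,198,150
First $169,000 at 34% = $57,460.00
Next $141,500 at 25% = $35,375.00
Next $88,000 at 20% = $17,600.00
Next $199,500 at 14% = $27,930.00
Remaining $600,150 at 9% = $54,013.50
Fee: $57,460.00 + $35,375.00 + $17,600.00 + $27,930.00 + $54,013.50 = $192,378.50
Referral share: 30% of $192,378.50 = $57,713.55; lead counsel retains $192,378.50 − $57,713.55 = $134,664.95.

$57,713.55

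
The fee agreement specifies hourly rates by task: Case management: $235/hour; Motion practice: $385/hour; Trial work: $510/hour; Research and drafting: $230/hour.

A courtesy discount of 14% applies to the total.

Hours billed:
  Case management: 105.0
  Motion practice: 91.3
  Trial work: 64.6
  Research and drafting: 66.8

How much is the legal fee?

Case management: 105.0 × $235 = $24,675.00
Motion practice: 91.3 × $385 = $35,150.50
Trial work: 64.6 × $510 = $32,946.00
Research and drafting: 66.8 × $230 = $15,364.00
Subtotal: $108,135.50
Less 14% discount: −$15,138.97
Total: $108,135.50 − $15,138.97 = $92,996.53

$92,996.53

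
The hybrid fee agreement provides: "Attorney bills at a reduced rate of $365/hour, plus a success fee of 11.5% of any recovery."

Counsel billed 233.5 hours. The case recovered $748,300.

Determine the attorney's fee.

$171,282.00

Hourly: 233.5 × $365 = $85,227.50
Success fee: 11.5% of $748,300 = $86,054.50
Total: $85,227.50 + $86,054.50 = $171,282.00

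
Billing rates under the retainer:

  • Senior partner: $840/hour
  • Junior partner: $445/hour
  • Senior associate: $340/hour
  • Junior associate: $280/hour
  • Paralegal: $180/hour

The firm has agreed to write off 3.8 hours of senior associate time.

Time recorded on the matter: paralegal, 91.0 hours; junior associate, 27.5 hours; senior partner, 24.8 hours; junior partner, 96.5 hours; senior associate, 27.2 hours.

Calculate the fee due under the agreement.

$95,810.50

Senior partner: 24.8 × $840 = $20,832.00
Junior partner: 96.5 × $445 = $42,942.50
Senior associate: 27.2 × $340 = $9,248.00
Junior associate: 27.5 × $280 = $7,700.00
Paralegal: 91.0 × $180 = $16,380.00
Subtotal: $97,102.50
Write-off: 3.8 × $340 = $1,292.00
Total: $97,102.50 − $1,292.00 = $95,810.50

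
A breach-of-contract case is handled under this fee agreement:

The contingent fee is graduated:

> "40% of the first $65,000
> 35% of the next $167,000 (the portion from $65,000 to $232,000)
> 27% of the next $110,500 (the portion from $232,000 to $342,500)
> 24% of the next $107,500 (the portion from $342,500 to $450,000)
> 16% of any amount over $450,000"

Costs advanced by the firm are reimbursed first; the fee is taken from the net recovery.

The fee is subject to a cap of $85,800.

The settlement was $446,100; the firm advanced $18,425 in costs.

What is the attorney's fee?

$85,800.00

Fee base (net of costs): $446,100 − $18,425 = $427,675
First $65,000 at 40% = $26,000.00
Next $167,000 at 35% = $58,450.00
Next $110,500 at 27% = $29,835.00
Remaining $85,175 at 24% = $20,442.00
Fee: $26,000.00 + $58,450.00 + $29,835.00 + $20,442.00 = $134,727.00
$134,727.00 exceeds the $85,800 cap, so the fee is capped at $85,800.00.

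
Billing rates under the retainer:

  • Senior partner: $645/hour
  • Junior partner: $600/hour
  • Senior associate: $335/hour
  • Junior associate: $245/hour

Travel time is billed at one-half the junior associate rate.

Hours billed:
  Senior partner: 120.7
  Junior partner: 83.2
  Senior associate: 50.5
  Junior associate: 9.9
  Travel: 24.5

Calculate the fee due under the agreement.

Senior partner: 120.7 × $645 = $77,851.50
Junior partner: 83.2 × $600 = $49,920.00
Senior associate: 50.5 × $335 = $16,917.50
Junior associate: 9.9 × $245 = $2,425.50
Subtotal: $77,851.50 + $49,920.00 + $16,917.50 + $2,425.50 = $147,114.50
Travel: 24.5 × ($245 ÷ 2) = 24.5 × $122.50 = $3,001.25
Total: $147,114.50 + $3,001.25 = $150,115.75

$150,115.75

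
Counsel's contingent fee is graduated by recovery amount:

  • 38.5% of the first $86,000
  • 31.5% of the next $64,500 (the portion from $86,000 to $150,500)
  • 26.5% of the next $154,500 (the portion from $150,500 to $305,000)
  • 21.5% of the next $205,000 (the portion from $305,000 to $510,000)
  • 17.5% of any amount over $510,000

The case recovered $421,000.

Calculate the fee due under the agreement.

$119,310.00

First $86,000 at 38.5% = $33,110.00
Next $64,500 at 31.5% = $20,317.50
Next $154,500 at 26.5% = $40,942.50
Remaining $116,000 at 21.5% = $24,940.00
Fee: $33,110.00 + $20,317.50 + $40,942.50 + $24,940.00 = $119,310.00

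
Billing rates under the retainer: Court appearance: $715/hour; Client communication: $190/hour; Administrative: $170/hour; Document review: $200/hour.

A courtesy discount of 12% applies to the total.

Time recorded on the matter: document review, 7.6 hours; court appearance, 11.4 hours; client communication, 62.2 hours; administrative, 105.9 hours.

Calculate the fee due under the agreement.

$34,752.96

Court appearance: 11.4 × $715 = $8,151.00
Client communication: 62.2 × $190 = $11,818.00
Administrative: 105.9 × $170 = $18,003.00
Document review: 7.6 × $200 = $1,520.00
Subtotal: $39,492.00
Less 12% discount: −$4,739.04
Total: $39,492.00 − $4,739.04 = $34,752.96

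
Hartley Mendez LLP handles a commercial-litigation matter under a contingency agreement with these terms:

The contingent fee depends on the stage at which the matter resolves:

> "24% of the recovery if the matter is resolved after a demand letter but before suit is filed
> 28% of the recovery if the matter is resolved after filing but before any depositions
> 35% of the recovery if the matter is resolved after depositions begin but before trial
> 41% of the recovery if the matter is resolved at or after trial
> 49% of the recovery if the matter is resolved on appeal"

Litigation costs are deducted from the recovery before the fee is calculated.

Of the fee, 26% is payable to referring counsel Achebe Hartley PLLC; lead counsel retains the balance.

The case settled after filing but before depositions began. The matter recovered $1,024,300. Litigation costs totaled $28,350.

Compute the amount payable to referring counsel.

$72,505.16

Fee base (net of costs): $1,024,300 − $28,350 = $995,950
The matter settled after filing but before depositions began, so the 28% rate applies.
$995,950 × 28% = $278,866.00
Referral share: 26% of $278,866.00 = $72,505.16; lead counsel retains $278,866.00 − $72,505.16 = $206,360.84.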